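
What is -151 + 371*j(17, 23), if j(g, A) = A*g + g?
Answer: 151217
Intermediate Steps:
j(g, A) = g + A*g
-151 + 371*j(17, 23) = -151 + 371*(17*(1 + 23)) = -151 + 371*(17*24) = -151 + 371*408 = -151 + 151368 = 151217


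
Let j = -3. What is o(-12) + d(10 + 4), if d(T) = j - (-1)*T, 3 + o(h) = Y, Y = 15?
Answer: 23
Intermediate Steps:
o(h) = 12 (o(h) = -3 + 15 = 12)
d(T) = -3 + T (d(T) = -3 - (-1)*T = -3 + T)
o(-12) + d(10 + 4) = 12 + (-3 + (10 + 4)) = 12 + (-3 + 14) = 12 + 11 = 23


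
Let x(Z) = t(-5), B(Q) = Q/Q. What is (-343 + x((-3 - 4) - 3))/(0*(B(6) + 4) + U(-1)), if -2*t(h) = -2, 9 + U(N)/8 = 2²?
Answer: 171/20 ≈ 8.5500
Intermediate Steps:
U(N) = -40 (U(N) = -72 + 8*2² = -72 + 8*4 = -72 + 32 = -40)
t(h) = 1 (t(h) = -½*(-2) = 1)
B(Q) = 1
x(Z) = 1
(-343 + x((-3 - 4) - 3))/(0*(B(6) + 4) + U(-1)) = (-343 + 1)/(0*(1 + 4) - 40) = -342/(0*5 - 40) = -342/(0 - 40) = -342/(-40) = -342*(-1/40) = 171/20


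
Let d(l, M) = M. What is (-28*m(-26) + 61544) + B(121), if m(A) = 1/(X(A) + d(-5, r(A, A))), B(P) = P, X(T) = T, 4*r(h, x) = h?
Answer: 4008281/65 ≈ 61666.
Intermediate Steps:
r(h, x) = h/4
m(A) = 4/(5*A) (m(A) = 1/(A + A/4) = 1/(5*A/4) = 4/(5*A))
(-28*m(-26) + 61544) + B(121) = (-112/(5*(-26)) + 61544) + 121 = (-112*(-1)/(5*26) + 61544) + 121 = (-28*(-2/65) + 61544) + 121 = (56/65 + 61544) + 121 = 4000416/65 + 121 = 4008281/65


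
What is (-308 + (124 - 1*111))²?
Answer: 87025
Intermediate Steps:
(-308 + (124 - 1*111))² = (-308 + (124 - 111))² = (-308 + 13)² = (-295)² = 87025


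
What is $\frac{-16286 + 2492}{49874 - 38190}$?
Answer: $- \frac{6897}{5842} \approx -1.1806$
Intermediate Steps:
$\frac{-16286 + 2492}{49874 - 38190} = - \frac{13794}{11684} = \left(-13794\right) \frac{1}{11684} = - \frac{6897}{5842}$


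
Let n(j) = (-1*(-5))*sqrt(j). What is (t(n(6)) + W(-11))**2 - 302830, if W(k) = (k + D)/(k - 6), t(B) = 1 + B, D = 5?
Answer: -87473991/289 + 230*sqrt(6)/17 ≈ -3.0265e+5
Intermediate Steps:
n(j) = 5*sqrt(j)
W(k) = (5 + k)/(-6 + k) (W(k) = (k + 5)/(k - 6) = (5 + k)/(-6 + k))
(t(n(6)) + W(-11))**2 - 302830 = ((1 + 5*sqrt(6)) + (5 - 11)/(-6 - 11))**2 - 302830 = ((1 + 5*sqrt(6)) - 6/(-17))**2 - 302830 = ((1 + 5*sqrt(6)) - 1/17*(-6))**2 - 302830 = ((1 + 5*sqrt(6)) + 6/17)**2 - 302830 = (23/17 + 5*sqrt(6))**2 - 302830 = -302830 + (23/17 + 5*sqrt(6))**2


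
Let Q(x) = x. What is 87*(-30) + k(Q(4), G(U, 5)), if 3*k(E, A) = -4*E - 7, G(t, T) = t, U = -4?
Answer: -7853/3 ≈ -2617.7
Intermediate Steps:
k(E, A) = -7/3 - 4*E/3 (k(E, A) = (-4*E - 7)/3 = (-7 - 4*E)/3 = -7/3 - 4*E/3)
87*(-30) + k(Q(4), G(U, 5)) = 87*(-30) + (-7/3 - 4/3*4) = -2610 + (-7/3 - 16/3) = -2610 - 23/3 = -7853/3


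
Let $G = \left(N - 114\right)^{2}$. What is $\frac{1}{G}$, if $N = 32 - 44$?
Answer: $\frac{1}{15876} \approx 6.2988 \cdot 10^{-5}$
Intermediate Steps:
$N = -12$ ($N = 32 - 44 = -12$)
$G = 15876$ ($G = \left(-12 - 114\right)^{2} = \left(-126\right)^{2} = 15876$)
$\frac{1}{G} = \frac{1}{15876}$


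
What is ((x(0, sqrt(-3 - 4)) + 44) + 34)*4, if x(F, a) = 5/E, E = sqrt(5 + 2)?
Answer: 312 + 20*sqrt(7)/7 ≈ 319.56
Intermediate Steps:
E = sqrt(7) ≈ 2.6458
x(F, a) = 5*sqrt(7)/7 (x(F, a) = 5/(sqrt(7)) = 5*(sqrt(7)/7) = 5*sqrt(7)/7)
((x(0, sqrt(-3 - 4)) + 44) + 34)*4 = ((5*sqrt(7)/7 + 44) + 34)*4 = ((44 + 5*sqrt(7)/7) + 34)*4 = (78 + 5*sqrt(7)/7)*4 = 312 + 20*sqrt(7)/7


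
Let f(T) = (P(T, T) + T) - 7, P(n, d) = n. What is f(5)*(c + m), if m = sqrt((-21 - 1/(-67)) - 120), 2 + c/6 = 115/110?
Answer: -189/11 + 3*I*sqrt(632882)/67 ≈ -17.182 + 35.621*I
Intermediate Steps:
c = -63/11 (c = -12 + 6*(115/110) = -12 + 6*(115*(1/110)) = -12 + 6*(23/22) = -12 + 69/11 = -63/11 ≈ -5.7273)
f(T) = -7 + 2*T (f(T) = (T + T) - 7 = 2*T - 7 = -7 + 2*T)
m = I*sqrt(632882)/67 (m = sqrt((-21 - 1*(-1/67)) - 120) = sqrt((-21 + 1/67) - 120) = sqrt(-1406/67 - 120) = sqrt(-9446/67) = I*sqrt(632882)/67 ≈ 11.874*I)
f(5)*(c + m) = (-7 + 2*5)*(-63/11 + I*sqrt(632882)/67) = (-7 + 10)*(-63/11 + I*sqrt(632882)/67) = 3*(-63/11 + I*sqrt(632882)/67) = -189/11 + 3*I*sqrt(632882)/67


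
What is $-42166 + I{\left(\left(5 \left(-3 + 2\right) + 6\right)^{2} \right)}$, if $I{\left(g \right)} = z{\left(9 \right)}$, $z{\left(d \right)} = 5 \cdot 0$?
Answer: $-42166$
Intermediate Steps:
$z{\left(d \right)} = 0$
$I{\left(g \right)} = 0$
$-42166 + I{\left(\left(5 \left(-3 + 2\right) + 6\right)^{2} \right)} = -42166 + 0 = -42166$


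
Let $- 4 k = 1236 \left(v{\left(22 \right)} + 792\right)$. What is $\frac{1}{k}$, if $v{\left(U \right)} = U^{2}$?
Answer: $- \frac{1}{394284} \approx -2.5362 \cdot 10^{-6}$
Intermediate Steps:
$k = -394284$ ($k = - \frac{1236 \left(22^{2} + 792\right)}{4} = - \frac{1236 \left(484 + 792\right)}{4} = - \frac{1236 \cdot 1276}{4} = \left(- \frac{1}{4}\right) 1577136 = -394284$)
$\frac{1}{k} = \frac{1}{-394284} = - \frac{1}{394284}$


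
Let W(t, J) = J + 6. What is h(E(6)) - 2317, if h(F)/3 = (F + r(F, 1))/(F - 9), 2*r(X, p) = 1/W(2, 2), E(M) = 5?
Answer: -148531/64 ≈ -2320.8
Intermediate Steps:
W(t, J) = 6 + J
r(X, p) = 1/16 (r(X, p) = 1/(2*(6 + 2)) = (1/2)/8 = (1/2)*(1/8) = 1/16)
h(F) = 3*(1/16 + F)/(-9 + F) (h(F) = 3*((F + 1/16)/(F - 9)) = 3*((1/16 + F)/(-9 + F)) = 3*(1/16 + F)/(-9 + F))
h(E(6)) - 2317 = 3*(1 + 16*5)/(16*(-9 + 5)) - 2317 = (3/16)*(1 + 80)/(-4) - 2317 = (3/16)*(-1/4)*81 - 2317 = -243/64 - 2317 = -148531/64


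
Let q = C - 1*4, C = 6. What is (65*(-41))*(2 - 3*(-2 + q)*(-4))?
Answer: -5330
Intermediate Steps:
q = 2 (q = 6 - 1*4 = 6 - 4 = 2)
(65*(-41))*(2 - 3*(-2 + q)*(-4)) = (65*(-41))*(2 - 3*(-2 + 2)*(-4)) = -2665*(2 - 0*(-4)) = -2665*(2 - 3*0) = -2665*(2 + 0) = -2665*2 = -5330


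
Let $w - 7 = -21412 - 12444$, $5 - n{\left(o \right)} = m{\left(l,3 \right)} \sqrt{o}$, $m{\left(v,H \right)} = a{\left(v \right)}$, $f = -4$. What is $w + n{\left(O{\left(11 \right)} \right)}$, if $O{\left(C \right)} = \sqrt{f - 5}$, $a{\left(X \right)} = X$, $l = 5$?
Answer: $-33844 - 5 \sqrt{3} \sqrt{i} \approx -33850.0 - 6.1237 i$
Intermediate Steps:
$m{\left(v,H \right)} = v$
$O{\left(C \right)} = 3 i$ ($O{\left(C \right)} = \sqrt{-4 - 5} = \sqrt{-9} = 3 i$)
$n{\left(o \right)} = 5 - 5 \sqrt{o}$
$w = -33849$ ($w = 7 - 33856 = -33849$)
$w + n{\left(O{\left(11 \right)} \right)} = -33849 + \left(5 - 5 \sqrt{3 i}\right) = -33849 + \left(5 - 5 \sqrt{3} \sqrt{i}\right) = -33844 - 5 \sqrt{3} \sqrt{i}$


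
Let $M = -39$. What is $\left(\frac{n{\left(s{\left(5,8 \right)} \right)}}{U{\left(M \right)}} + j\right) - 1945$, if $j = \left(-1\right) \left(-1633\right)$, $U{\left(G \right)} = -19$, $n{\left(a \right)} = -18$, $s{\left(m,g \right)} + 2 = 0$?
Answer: $- \frac{5910}{19} \approx -311.05$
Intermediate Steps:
$s{\left(m,g \right)} = -2$ ($s{\left(m,g \right)} = -2 + 0 = -2$)
$j = 1633$
$\left(\frac{n{\left(s{\left(5,8 \right)} \right)}}{U{\left(M \right)}} + j\right) - 1945 = \left(- \frac{18}{-19} + 1633\right) - 1945 = \left(\left(-18\right) \left(- \frac{1}{19}\right) + 1633\right) - 1945 = \left(\frac{18}{19} + 1633\right) - 1945 = \frac{31045}{19} - 1945 = - \frac{5910}{19}$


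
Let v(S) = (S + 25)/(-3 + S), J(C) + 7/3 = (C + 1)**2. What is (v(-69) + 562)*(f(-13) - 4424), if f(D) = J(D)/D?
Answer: -134736619/54 ≈ -2.4951e+6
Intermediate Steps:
J(C) = -7/3 + (1 + C)**2 (J(C) = -7/3 + (C + 1)**2 = -7/3 + (1 + C)**2)
f(D) = (-7/3 + (1 + D)**2)/D
v(S) = (25 + S)/(-3 + S)
(v(-69) + 562)*(f(-13) - 4424) = ((25 - 69)/(-3 - 69) + 562)*((-7/3 + (1 - 13)**2)/(-13) - 4424) = (-44/(-72) + 562)*(-(-7/3 + (-12)**2)/13 - 4424) = (-1/72*(-44) + 562)*(-(-7/3 + 144)/13 - 4424) = (11/18 + 562)*(-1/13*425/3 - 4424) = 10127*(-425/39 - 4424)/18 = (10127/18)*(-172961/39) = -134736619/54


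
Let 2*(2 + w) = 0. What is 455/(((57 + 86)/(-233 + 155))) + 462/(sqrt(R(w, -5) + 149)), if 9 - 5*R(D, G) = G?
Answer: -2730/11 + 14*sqrt(3795)/23 ≈ -210.68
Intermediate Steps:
w = -2 (w = -2 + (1/2)*0 = -2 + 0 = -2)
R(D, G) = 9/5 - G/5
455/(((57 + 86)/(-233 + 155))) + 462/(sqrt(R(w, -5) + 149)) = 455/(((57 + 86)/(-233 + 155))) + 462/(sqrt((9/5 - 1/5*(-5)) + 149)) = 455/((143/(-78))) + 462/(sqrt((9/5 + 1) + 149)) = 455/((143*(-1/78))) + 462/(sqrt(14/5 + 149)) = 455/(-11/6) + 462/(sqrt(759/5)) = 455*(-6/11) + 462/((sqrt(3795)/5)) = -2730/11 + 462*(sqrt(3795)/759) = -2730/11 + 14*sqrt(3795)/23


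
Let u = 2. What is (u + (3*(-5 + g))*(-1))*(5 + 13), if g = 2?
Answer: 198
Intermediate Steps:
(u + (3*(-5 + g))*(-1))*(5 + 13) = (2 + (3*(-5 + 2))*(-1))*(5 + 13) = (2 + (3*(-3))*(-1))*18 = (2 - 9*(-1))*18 = (2 + 9)*18 = 11*18 = 198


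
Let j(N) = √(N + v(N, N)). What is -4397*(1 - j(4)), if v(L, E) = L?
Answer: -4397 + 8794*√2 ≈ 8039.6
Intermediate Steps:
j(N) = √2*√N (j(N) = √(N + N) = √(2*N) = √2*√N)
-4397*(1 - j(4)) = -4397*(1 - √2*√4) = -4397*(1 - √2*2) = -4397*(1 - 2*√2) = -4397 + 8794*√2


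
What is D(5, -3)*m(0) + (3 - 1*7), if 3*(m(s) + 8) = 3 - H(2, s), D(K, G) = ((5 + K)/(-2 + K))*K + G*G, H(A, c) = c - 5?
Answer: -1268/9 ≈ -140.89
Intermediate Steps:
H(A, c) = -5 + c
D(K, G) = G² + K*(5 + K)/(-2 + K) (D(K, G) = ((5 + K)/(-2 + K))*K + G² = K*(5 + K)/(-2 + K) + G² = G² + K*(5 + K)/(-2 + K))
m(s) = -16/3 - s/3 (m(s) = -8 + (3 - (-5 + s))/3 = -8 + (3 + (5 - s))/3 = -8 + (8 - s)/3 = -8 + (8/3 - s/3) = -16/3 - s/3)
D(5, -3)*m(0) + (3 - 1*7) = ((5² - 2*(-3)² + 5*5 + 5*(-3)²)/(-2 + 5))*(-16/3 - ⅓*0) + (3 - 1*7) = ((25 - 2*9 + 25 + 5*9)/3)*(-16/3 + 0) + (3 - 7) = ((25 - 18 + 25 + 45)/3)*(-16/3) - 4 = ((⅓)*77)*(-16/3) - 4 = (77/3)*(-16/3) - 4 = -1232/9 - 4 = -1268/9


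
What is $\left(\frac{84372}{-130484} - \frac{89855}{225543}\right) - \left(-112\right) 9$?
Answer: $\frac{7408609170170}{7357438203} \approx 1007.0$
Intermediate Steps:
$\left(\frac{84372}{-130484} - \frac{89855}{225543}\right) - \left(-112\right) 9 = \left(84372 \left(- \frac{1}{130484}\right) - \frac{89855}{225543}\right) - -1008 = \left(- \frac{21093}{32621} - \frac{89855}{225543}\right) + 1008 = - \frac{7688538454}{7357438203} + 1008 = \frac{7408609170170}{7357438203}$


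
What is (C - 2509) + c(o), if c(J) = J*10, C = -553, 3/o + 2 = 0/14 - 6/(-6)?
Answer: -3092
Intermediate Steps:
o = -3 (o = 3/(-2 + (0/14 - 6/(-6))) = 3/(-2 + (0*(1/14) - 6*(-⅙))) = 3/(-2 + (0 + 1)) = 3/(-2 + 1) = 3/(-1) = 3*(-1) = -3)
c(J) = 10*J
(C - 2509) + c(o) = (-553 - 2509) + 10*(-3) = -3062 - 30 = -3092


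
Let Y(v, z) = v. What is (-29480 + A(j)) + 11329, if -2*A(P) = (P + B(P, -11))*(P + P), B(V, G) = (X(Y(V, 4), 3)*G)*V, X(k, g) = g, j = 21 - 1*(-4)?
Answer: 1849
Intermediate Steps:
j = 25 (j = 21 + 4 = 25)
B(V, G) = 3*G*V (B(V, G) = (3*G)*V = 3*G*V)
A(P) = 32*P² (A(P) = -(P + 3*(-11)*P)*(P + P)/2 = -(P - 33*P)*2*P/2 = -(-32*P)*2*P/2 = -(-32)*P² = 32*P²)
(-29480 + A(j)) + 11329 = (-29480 + 32*25²) + 11329 = (-29480 + 32*625) + 11329 = (-29480 + 20000) + 11329 = -9480 + 11329 = 1849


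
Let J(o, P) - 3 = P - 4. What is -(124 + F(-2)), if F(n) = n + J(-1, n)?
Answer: -119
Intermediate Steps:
J(o, P) = -1 + P (J(o, P) = 3 + (P - 4) = 3 + (-4 + P) = -1 + P)
F(n) = -1 + 2*n (F(n) = n + (-1 + n) = -1 + 2*n)
-(124 + F(-2)) = -(124 + (-1 + 2*(-2))) = -(124 + (-1 - 4)) = -(124 - 5) = -1*119 = -119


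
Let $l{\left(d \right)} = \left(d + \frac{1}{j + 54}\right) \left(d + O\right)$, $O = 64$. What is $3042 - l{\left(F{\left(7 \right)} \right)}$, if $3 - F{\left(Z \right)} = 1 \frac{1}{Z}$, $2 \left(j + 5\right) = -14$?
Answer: $\frac{139620}{49} \approx 2849.4$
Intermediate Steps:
$j = -12$ ($j = -5 + \frac{1}{2} \left(-14\right) = -5 - 7 = -12$)
$F{\left(Z \right)} = 3 - \frac{1}{Z}$ ($F{\left(Z \right)} = 3 - 1 \frac{1}{Z} = 3 - \frac{1}{Z}$)
$l{\left(d \right)} = \left(64 + d\right) \left(\frac{1}{42} + d\right)$ ($l{\left(d \right)} = \left(d + \frac{1}{-12 + 54}\right) \left(d + 64\right) = \left(d + \frac{1}{42}\right) \left(64 + d\right) = \left(\frac{1}{42} + d\right) \left(64 + d\right) = \left(64 + d\right) \left(\frac{1}{42} + d\right)$)
$3042 - l{\left(F{\left(7 \right)} \right)} = 3042 - \left(\frac{32}{21} + \left(3 - \frac{1}{7}\right)^{2} + \frac{2689 \left(3 - \frac{1}{7}\right)}{42}\right) = 3042 - \left(\frac{32}{21} + \left(\frac{20}{7}\right)^{2} + \frac{2689}{42} \cdot \frac{20}{7}\right) = 3042 - \left(\frac{32}{21} + \frac{400}{49} + \frac{26890}{147}\right) = 3042 - \frac{9438}{49} = \frac{139620}{49}$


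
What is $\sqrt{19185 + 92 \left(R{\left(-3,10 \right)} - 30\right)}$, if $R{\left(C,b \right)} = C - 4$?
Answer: $\sqrt{15781} \approx 125.62$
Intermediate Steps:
$R{\left(C,b \right)} = -4 + C$
$\sqrt{19185 + 92 \left(R{\left(-3,10 \right)} - 30\right)} = \sqrt{19185 + 92 \left(\left(-4 - 3\right) - 30\right)} = \sqrt{19185 + 92 \left(-7 - 30\right)} = \sqrt{19185 + 92 \left(-37\right)} = \sqrt{19185 - 3404} = \sqrt{15781}$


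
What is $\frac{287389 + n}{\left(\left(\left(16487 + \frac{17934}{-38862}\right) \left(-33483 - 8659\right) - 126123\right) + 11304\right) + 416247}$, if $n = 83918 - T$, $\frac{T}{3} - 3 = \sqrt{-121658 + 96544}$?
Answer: $- \frac{1202448573}{2249054950432} + \frac{19431 i \sqrt{25114}}{4498109900864} \approx -0.00053465 + 6.8458 \cdot 10^{-7} i$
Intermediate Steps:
$T = 9 + 3 i \sqrt{25114}$ ($T = 9 + 3 \sqrt{-121658 + 96544} = 9 + 3 \sqrt{-25114} = 9 + 3 i \sqrt{25114} \approx 9.0 + 475.42 i$)
$n = 83909 - 3 i \sqrt{25114}$ ($n = 83918 - \left(9 + 3 i \sqrt{25114}\right) = 83909 - 3 i \sqrt{25114} \approx 83909.0 - 475.42 i$)
$\frac{287389 + n}{\left(\left(\left(16487 + \frac{17934}{-38862}\right) \left(-33483 - 8659\right) - 126123\right) + 11304\right) + 416247} = \frac{287389 + \left(83909 - 3 i \sqrt{25114}\right)}{\left(\left(\left(16487 + \frac{17934}{-38862}\right) \left(-33483 - 8659\right) - 126123\right) + 11304\right) + 416247} = \frac{371298 - 3 i \sqrt{25114}}{\left(\left(\left(16487 + 17934 \left(- \frac{1}{38862}\right)\right) \left(-42142\right) - 126123\right) + 11304\right) + 416247} = \frac{371298 - 3 i \sqrt{25114}}{\left(\left(\left(16487 - \frac{2989}{6477}\right) \left(-42142\right) - 126123\right) + 11304\right) + 416247} = \frac{371298 - 3 i \sqrt{25114}}{\left(\left(\frac{106783310}{6477} \left(-42142\right) - 126123\right) + 11304\right) + 416247} = \frac{371298 - 3 i \sqrt{25114}}{\left(\left(- \frac{4500062250020}{6477} - 126123\right) + 11304\right) + 416247} = \frac{371298 - 3 i \sqrt{25114}}{\left(- \frac{4500879148691}{6477} + 11304\right) + 416247} = \frac{371298 - 3 i \sqrt{25114}}{- \frac{4500805932683}{6477} + 416247} = \frac{371298 - 3 i \sqrt{25114}}{- \frac{4498109900864}{6477}} = \left(371298 - 3 i \sqrt{25114}\right) \left(- \frac{6477}{4498109900864}\right) = - \frac{1202448573}{2249054950432} + \frac{19431 i \sqrt{25114}}{4498109900864}$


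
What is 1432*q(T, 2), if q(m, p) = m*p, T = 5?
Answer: 14320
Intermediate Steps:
1432*q(T, 2) = 1432*(5*2) = 1432*10 = 14320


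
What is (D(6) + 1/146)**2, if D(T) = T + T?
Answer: 3073009/21316 ≈ 144.16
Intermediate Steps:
D(T) = 2*T
(D(6) + 1/146)**2 = (2*6 + 1/146)**2 = (12 + 1/146)**2 = (1753/146)**2 = 3073009/21316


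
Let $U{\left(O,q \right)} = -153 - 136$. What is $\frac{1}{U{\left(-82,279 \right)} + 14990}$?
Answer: $\frac{1}{14701} \approx 6.8023 \cdot 10^{-5}$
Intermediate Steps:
$U{\left(O,q \right)} = -289$ ($U{\left(O,q \right)} = -153 - 136 = -289$)
$\frac{1}{U{\left(-82,279 \right)} + 14990} = \frac{1}{-289 + 14990} = \frac{1}{14701}$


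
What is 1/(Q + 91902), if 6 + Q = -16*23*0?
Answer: 1/91896 ≈ 1.0882e-5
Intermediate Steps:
Q = -6 (Q = -6 - 16*23*0 = -6 - 368*0 = -6 + 0 = -6)
1/(Q + 91902) = 1/(-6 + 91902) = 1/91896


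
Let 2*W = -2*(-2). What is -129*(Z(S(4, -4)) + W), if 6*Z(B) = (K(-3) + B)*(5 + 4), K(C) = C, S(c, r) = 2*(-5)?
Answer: 4515/2 ≈ 2257.5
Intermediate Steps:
S(c, r) = -10
W = 2 (W = (-2*(-2))/2 = (½)*4 = 2)
Z(B) = -9/2 + 3*B/2 (Z(B) = ((-3 + B)*(5 + 4))/6 = ((-3 + B)*9)/6 = (-27 + 9*B)/6 = -9/2 + 3*B/2)
-129*(Z(S(4, -4)) + W) = -129*((-9/2 + (3/2)*(-10)) + 2) = -129*((-9/2 - 15) + 2) = -129*(-39/2 + 2) = -129*(-35/2) = 4515/2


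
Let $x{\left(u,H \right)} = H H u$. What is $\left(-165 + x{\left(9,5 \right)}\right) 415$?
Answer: $24900$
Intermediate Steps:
$x{\left(u,H \right)} = u H^{2}$ ($x{\left(u,H \right)} = H^{2} u = u H^{2}$)
$\left(-165 + x{\left(9,5 \right)}\right) 415 = \left(-165 + 9 \cdot 5^{2}\right) 415 = \left(-165 + 9 \cdot 25\right) 415 = \left(-165 + 225\right) 415 = 60 \cdot 415 = 24900$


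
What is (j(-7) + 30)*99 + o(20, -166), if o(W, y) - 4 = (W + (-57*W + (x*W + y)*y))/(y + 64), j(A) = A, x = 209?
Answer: 450053/51 ≈ 8824.6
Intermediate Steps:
o(W, y) = 4 + (-56*W + y*(y + 209*W))/(64 + y) (o(W, y) = 4 + (W + (-57*W + (209*W + y)*y))/(y + 64) = 4 + (W + (-57*W + (y + 209*W)*y))/(64 + y) = 4 + (W + (-57*W + y*(y + 209*W)))/(64 + y) = 4 + (-56*W + y*(y + 209*W))/(64 + y))
(j(-7) + 30)*99 + o(20, -166) = (-7 + 30)*99 + (256 + (-166)² - 56*20 + 4*(-166) + 209*20*(-166))/(64 - 166) = 23*99 + (256 + 27556 - 1120 - 664 - 693880)/(-102) = 2277 - 1/102*(-667852) = 2277 + 333926/51 = 450053/51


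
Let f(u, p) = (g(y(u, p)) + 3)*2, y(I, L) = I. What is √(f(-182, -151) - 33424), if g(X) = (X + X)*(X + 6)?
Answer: √94710 ≈ 307.75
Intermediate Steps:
g(X) = 2*X*(6 + X) (g(X) = (2*X)*(6 + X) = 2*X*(6 + X))
f(u, p) = 6 + 4*u*(6 + u) (f(u, p) = (2*u*(6 + u) + 3)*2 = (3 + 2*u*(6 + u))*2 = 6 + 4*u*(6 + u))
√(f(-182, -151) - 33424) = √((6 + 4*(-182)*(6 - 182)) - 33424) = √((6 + 4*(-182)*(-176)) - 33424) = √((6 + 128128) - 33424) = √(128134 - 33424) = √94710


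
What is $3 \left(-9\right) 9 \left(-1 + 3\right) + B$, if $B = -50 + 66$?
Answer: $-470$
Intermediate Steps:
$B = 16$
$3 \left(-9\right) 9 \left(-1 + 3\right) + B = 3 \left(-9\right) 9 \left(-1 + 3\right) + 16 = - 27 \cdot 9 \cdot 2 + 16 = \left(-27\right) 18 + 16 = -486 + 16 = -470$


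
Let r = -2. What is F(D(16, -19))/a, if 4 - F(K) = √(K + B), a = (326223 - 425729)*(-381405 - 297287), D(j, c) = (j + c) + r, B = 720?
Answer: 1/16883481538 - √715/67533926152 ≈ -3.3671e-10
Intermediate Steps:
D(j, c) = -2 + c + j (D(j, c) = (j + c) - 2 = (c + j) - 2 = -2 + c + j)
a = 67533926152 (a = -99506*(-678692) = 67533926152)
F(K) = 4 - √(720 + K) (F(K) = 4 - √(K + 720) = 4 - √(720 + K))
F(D(16, -19))/a = (4 - √(720 + (-2 - 19 + 16)))/67533926152 = (4 - √(720 - 5))*(1/67533926152) = (4 - √715)*(1/67533926152) = 1/16883481538 - √715/67533926152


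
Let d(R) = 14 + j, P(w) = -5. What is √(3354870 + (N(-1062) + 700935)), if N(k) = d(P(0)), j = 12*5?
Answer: √4055879 ≈ 2013.9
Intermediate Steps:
j = 60
d(R) = 74 (d(R) = 14 + 60 = 74)
N(k) = 74
√(3354870 + (N(-1062) + 700935)) = √(3354870 + (74 + 700935)) = √(3354870 + 701009) = √4055879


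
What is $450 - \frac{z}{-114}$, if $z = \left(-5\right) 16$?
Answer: $\frac{25610}{57} \approx 449.3$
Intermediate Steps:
$z = -80$
$450 - \frac{z}{-114} = 450 - - \frac{80}{-114} = 450 - \left(-80\right) \left(- \frac{1}{114}\right) = 450 - \frac{40}{57} = \frac{25610}{57}$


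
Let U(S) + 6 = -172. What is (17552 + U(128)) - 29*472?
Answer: 3686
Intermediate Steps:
U(S) = -178 (U(S) = -6 - 172 = -178)
(17552 + U(128)) - 29*472 = (17552 - 178) - 29*472 = 17374 - 13688 = 3686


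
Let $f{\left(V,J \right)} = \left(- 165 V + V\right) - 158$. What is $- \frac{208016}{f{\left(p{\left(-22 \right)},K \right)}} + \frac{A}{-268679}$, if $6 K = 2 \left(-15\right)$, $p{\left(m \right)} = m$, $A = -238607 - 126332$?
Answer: $- \frac{27315245657}{463471275} \approx -58.936$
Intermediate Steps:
$A = -364939$ ($A = -238607 - 126332 = -364939$)
$K = -5$ ($K = \frac{2 \left(-15\right)}{6} = \frac{1}{6} \left(-30\right) = -5$)
$f{\left(V,J \right)} = -158 - 164 V$ ($f{\left(V,J \right)} = - 164 V - 158 = -158 - 164 V$)
$- \frac{208016}{f{\left(p{\left(-22 \right)},K \right)}} + \frac{A}{-268679} = - \frac{208016}{-158 - -3608} - \frac{364939}{-268679} = - \frac{208016}{-158 + 3608} - - \frac{364939}{268679} = - \frac{208016}{3450} + \frac{364939}{268679} = \left(-208016\right) \frac{1}{3450} + \frac{364939}{268679} = - \frac{104008}{1725} + \frac{364939}{268679} = - \frac{27315245657}{463471275}$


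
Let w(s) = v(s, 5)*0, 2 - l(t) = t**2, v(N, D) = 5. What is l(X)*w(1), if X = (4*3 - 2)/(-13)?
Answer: 0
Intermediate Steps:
X = -10/13 (X = (12 - 2)*(-1/13) = 10*(-1/13) = -10/13 ≈ -0.76923)
l(t) = 2 - t**2
w(s) = 0 (w(s) = 5*0 = 0)
l(X)*w(1) = (2 - (-10/13)**2)*0 = (2 - 1*100/169)*0 = (2 - 100/169)*0 = (238/169)*0 = 0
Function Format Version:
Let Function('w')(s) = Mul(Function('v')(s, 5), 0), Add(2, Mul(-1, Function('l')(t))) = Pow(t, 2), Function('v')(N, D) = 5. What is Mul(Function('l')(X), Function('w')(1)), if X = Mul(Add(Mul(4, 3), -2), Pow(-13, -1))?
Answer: 0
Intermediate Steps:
X = Rational(-10, 13) (X = Mul(Add(12, -2), Rational(-1, 13)) = Mul(10, Rational(-1, 13)) = Rational(-10, 13) ≈ -0.76923)
Function('l')(t) = Add(2, Mul(-1, Pow(t, 2)))
Function('w')(s) = 0 (Function('w')(s) = Mul(5, 0) = 0)
Mul(Function('l')(X), Function('w')(1)) = Mul(Add(2, Mul(-1, Pow(Rational(-10, 13), 2))), 0) = Mul(Add(2, Mul(-1, Rational(100, 169))), 0) = Mul(Add(2, Rational(-100, 169)), 0) = Mul(Rational(238, 169), 0) = 0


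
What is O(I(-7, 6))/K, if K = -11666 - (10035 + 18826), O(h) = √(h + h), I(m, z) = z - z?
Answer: 0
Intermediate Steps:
I(m, z) = 0
O(h) = √2*√h (O(h) = √(2*h) = √2*√h)
K = -40527 (K = -11666 - 1*28861 = -11666 - 28861 = -40527)
O(I(-7, 6))/K = (√2*√0)/(-40527) = (√2*0)*(-1/40527) = 0*(-1/40527) = 0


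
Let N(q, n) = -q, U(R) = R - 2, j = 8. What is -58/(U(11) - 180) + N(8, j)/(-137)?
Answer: 9314/23427 ≈ 0.39758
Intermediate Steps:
U(R) = -2 + R
-58/(U(11) - 180) + N(8, j)/(-137) = -58/((-2 + 11) - 180) - 1*8/(-137) = -58/(9 - 180) - 8*(-1/137) = -58/(-171) + 8/137 = -58*(-1/171) + 8/137 = 58/171 + 8/137 = 9314/23427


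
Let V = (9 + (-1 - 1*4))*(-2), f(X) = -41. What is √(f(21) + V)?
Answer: 7*I ≈ 7.0*I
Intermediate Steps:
V = -8 (V = (9 + (-1 - 4))*(-2) = (9 - 5)*(-2) = 4*(-2) = -8)
√(f(21) + V) = √(-41 - 8) = √(-49) = 7*I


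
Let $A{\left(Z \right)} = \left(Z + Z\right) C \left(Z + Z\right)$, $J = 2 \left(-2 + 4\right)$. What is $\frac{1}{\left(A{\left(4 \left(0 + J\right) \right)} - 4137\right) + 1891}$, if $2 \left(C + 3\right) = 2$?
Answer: $- \frac{1}{4294} \approx -0.00023288$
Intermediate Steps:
$J = 4$ ($J = 2 \cdot 2 = 4$)
$C = -2$ ($C = -3 + \frac{1}{2} \cdot 2 = -3 + 1 = -2$)
$A{\left(Z \right)} = - 8 Z^{2}$ ($A{\left(Z \right)} = \left(Z + Z\right) \left(- 2 \left(Z + Z\right)\right) = 2 Z \left(- 2 \cdot 2 Z\right) = 2 Z \left(- 4 Z\right) = - 8 Z^{2}$)
$\frac{1}{\left(A{\left(4 \left(0 + J\right) \right)} - 4137\right) + 1891} = \frac{1}{\left(- 8 \left(4 \left(0 + 4\right)\right)^{2} - 4137\right) + 1891} = \frac{1}{\left(- 8 \left(4 \cdot 4\right)^{2} - 4137\right) + 1891} = \frac{1}{\left(- 8 \cdot 16^{2} - 4137\right) + 1891} = \frac{1}{\left(\left(-8\right) 256 - 4137\right) + 1891} = \frac{1}{\left(-2048 - 4137\right) + 1891} = \frac{1}{-6185 + 1891} = \frac{1}{-4294} = - \frac{1}{4294}$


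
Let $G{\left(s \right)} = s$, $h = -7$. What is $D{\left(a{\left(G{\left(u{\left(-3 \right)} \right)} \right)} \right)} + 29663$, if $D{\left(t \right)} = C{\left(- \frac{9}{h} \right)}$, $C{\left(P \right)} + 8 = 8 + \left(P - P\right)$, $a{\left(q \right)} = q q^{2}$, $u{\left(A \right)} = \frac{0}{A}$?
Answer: $29663$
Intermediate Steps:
$u{\left(A \right)} = 0$
$a{\left(q \right)} = q^{3}$
$C{\left(P \right)} = 0$ ($C{\left(P \right)} = -8 + \left(8 + \left(P - P\right)\right) = -8 + \left(8 + 0\right) = -8 + 8 = 0$)
$D{\left(t \right)} = 0$
$D{\left(a{\left(G{\left(u{\left(-3 \right)} \right)} \right)} \right)} + 29663 = 0 + 29663 = 29663$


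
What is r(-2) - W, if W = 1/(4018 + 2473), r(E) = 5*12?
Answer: 389459/6491 ≈ 60.000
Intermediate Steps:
r(E) = 60
W = 1/6491 ≈ 0.00015406
r(-2) - W = 60 - 1*1/6491 = 60 - 1/6491 = 389459/6491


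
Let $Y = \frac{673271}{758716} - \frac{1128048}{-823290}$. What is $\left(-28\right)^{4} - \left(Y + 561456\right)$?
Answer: $\frac{5538268860450007}{104107215940} \approx 53198.0$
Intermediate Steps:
$Y = \frac{235027557993}{104107215940}$ ($Y = 673271 \cdot \frac{1}{758716} - - \frac{188008}{137215} = \frac{673271}{758716} + \frac{188008}{137215} = \frac{235027557993}{104107215940} \approx 2.2576$)
$\left(-28\right)^{4} - \left(Y + 561456\right) = \left(-28\right)^{4} - \left(\frac{235027557993}{104107215940} + 561456\right) = 614656 - \frac{58451856060366633}{104107215940} = \frac{5538268860450007}{104107215940}$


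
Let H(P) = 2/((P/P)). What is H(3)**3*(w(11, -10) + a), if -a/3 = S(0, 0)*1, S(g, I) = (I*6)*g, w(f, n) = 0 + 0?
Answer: 0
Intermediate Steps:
w(f, n) = 0
H(P) = 2 (H(P) = 2/1 = 2*1 = 2)
S(g, I) = 6*I*g (S(g, I) = (6*I)*g = 6*I*g)
a = 0 (a = -3*6*0*0 = -0 = -3*0 = 0)
H(3)**3*(w(11, -10) + a) = 2**3*(0 + 0) = 8*0 = 0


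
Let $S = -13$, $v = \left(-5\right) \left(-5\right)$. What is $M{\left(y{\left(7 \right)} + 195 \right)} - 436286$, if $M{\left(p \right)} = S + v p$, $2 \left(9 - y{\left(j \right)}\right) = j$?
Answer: $- \frac{862573}{2} \approx -4.3129 \cdot 10^{5}$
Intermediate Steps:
$v = 25$
$y{\left(j \right)} = 9 - \frac{j}{2}$
$M{\left(p \right)} = -13 + 25 p$
$M{\left(y{\left(7 \right)} + 195 \right)} - 436286 = \left(-13 + 25 \left(\left(9 - \frac{7}{2}\right) + 195\right)\right) - 436286 = \left(-13 + 25 \left(\frac{11}{2} + 195\right)\right) - 436286 = \left(-13 + 25 \cdot \frac{401}{2}\right) - 436286 = \left(-13 + \frac{10025}{2}\right) - 436286 = \frac{9999}{2} - 436286 = - \frac{862573}{2}$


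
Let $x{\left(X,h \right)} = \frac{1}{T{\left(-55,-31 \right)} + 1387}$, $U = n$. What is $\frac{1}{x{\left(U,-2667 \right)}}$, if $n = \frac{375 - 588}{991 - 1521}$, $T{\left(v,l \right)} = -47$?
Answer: $1340$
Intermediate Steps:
$n = \frac{213}{530}$ ($n = - \frac{213}{-530} = \left(-213\right) \left(- \frac{1}{530}\right) = \frac{213}{530} \approx 0.40189$)
$U = \frac{213}{530} \approx 0.40189$
$x{\left(X,h \right)} = \frac{1}{1340}$ ($x{\left(X,h \right)} = \frac{1}{-47 + 1387} = \frac{1}{1340}$)
$\frac{1}{x{\left(U,-2667 \right)}} = \frac{1}{\frac{1}{1340}} = 1340$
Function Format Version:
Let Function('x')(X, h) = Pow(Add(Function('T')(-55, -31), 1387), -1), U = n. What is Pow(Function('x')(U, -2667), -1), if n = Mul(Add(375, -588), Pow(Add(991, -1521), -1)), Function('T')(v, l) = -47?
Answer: 1340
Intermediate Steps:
n = Rational(213, 530) (n = Mul(-213, Pow(-530, -1)) = Mul(-213, Rational(-1, 530)) = Rational(213, 530) ≈ 0.40189)
U = Rational(213, 530) ≈ 0.40189
Function('x')(X, h) = Rational(1, 1340) (Function('x')(X, h) = Pow(Add(-47, 1387), -1) = Pow(1340, -1) = Rational(1, 1340))
Pow(Function('x')(U, -2667), -1) = Pow(Rational(1, 1340), -1) = 1340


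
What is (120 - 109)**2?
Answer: 121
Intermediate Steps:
(120 - 109)**2 = 11**2 = 121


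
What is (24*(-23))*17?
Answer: -9384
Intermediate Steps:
(24*(-23))*17 = -552*17 = -9384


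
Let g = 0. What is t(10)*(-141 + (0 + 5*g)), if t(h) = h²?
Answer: -14100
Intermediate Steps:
t(10)*(-141 + (0 + 5*g)) = 10²*(-141 + (0 + 5*0)) = 100*(-141 + (0 + 0)) = 100*(-141 + 0) = 100*(-141) = -14100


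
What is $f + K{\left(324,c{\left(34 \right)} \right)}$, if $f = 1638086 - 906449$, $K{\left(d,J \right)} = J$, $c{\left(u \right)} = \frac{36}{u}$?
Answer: $\frac{12437847}{17} \approx 7.3164 \cdot 10^{5}$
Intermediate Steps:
$f = 731637$
$f + K{\left(324,c{\left(34 \right)} \right)} = 731637 + \frac{36}{34} = 731637 + 36 \cdot \frac{1}{34} = 731637 + \frac{18}{17} = \frac{12437847}{17}$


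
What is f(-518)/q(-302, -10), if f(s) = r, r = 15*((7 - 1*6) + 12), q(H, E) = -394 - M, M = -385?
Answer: -65/3 ≈ -21.667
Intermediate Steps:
q(H, E) = -9 (q(H, E) = -394 - 1*(-385) = -394 + 385 = -9)
r = 195 (r = 15*((7 - 6) + 12) = 15*(1 + 12) = 15*13 = 195)
f(s) = 195
f(-518)/q(-302, -10) = 195/(-9) = 195*(-⅑) = -65/3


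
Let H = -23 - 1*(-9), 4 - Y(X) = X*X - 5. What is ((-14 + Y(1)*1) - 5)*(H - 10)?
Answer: 264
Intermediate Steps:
Y(X) = 9 - X² (Y(X) = 4 - (X*X - 5) = 4 - (X² - 5) = 4 - (-5 + X²) = 4 + (5 - X²) = 9 - X²)
H = -14 (H = -23 + 9 = -14)
((-14 + Y(1)*1) - 5)*(H - 10) = ((-14 + (9 - 1*1²)*1) - 5)*(-14 - 10) = ((-14 + (9 - 1*1)*1) - 5)*(-24) = ((-14 + (9 - 1)*1) - 5)*(-24) = ((-14 + 8*1) - 5)*(-24) = ((-14 + 8) - 5)*(-24) = (-6 - 5)*(-24) = -11*(-24) = 264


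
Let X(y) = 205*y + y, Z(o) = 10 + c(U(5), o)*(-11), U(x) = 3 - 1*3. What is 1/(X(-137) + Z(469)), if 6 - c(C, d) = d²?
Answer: 1/2391293 ≈ 4.1818e-7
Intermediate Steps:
U(x) = 0 (U(x) = 3 - 3 = 0)
c(C, d) = 6 - d²
Z(o) = -56 + 11*o² (Z(o) = 10 + (6 - o²)*(-11) = 10 + (-66 + 11*o²) = -56 + 11*o²)
X(y) = 206*y
1/(X(-137) + Z(469)) = 1/(206*(-137) + (-56 + 11*469²)) = 1/(-28222 + (-56 + 11*219961)) = 1/(-28222 + (-56 + 2419571)) = 1/(-28222 + 2419515) = 1/2391293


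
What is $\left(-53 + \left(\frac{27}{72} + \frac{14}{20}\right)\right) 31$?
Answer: $- \frac{64387}{40} \approx -1609.7$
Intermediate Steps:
$\left(-53 + \left(\frac{27}{72} + \frac{14}{20}\right)\right) 31 = \left(-53 + \left(27 \cdot \frac{1}{72} + 14 \cdot \frac{1}{20}\right)\right) 31 = \left(-53 + \left(\frac{3}{8} + \frac{7}{10}\right)\right) 31 = \left(-53 + \frac{43}{40}\right) 31 = \left(- \frac{2077}{40}\right) 31 = - \frac{64387}{40}$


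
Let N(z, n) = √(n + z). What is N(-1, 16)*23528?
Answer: 23528*√15 ≈ 91124.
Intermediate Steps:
N(-1, 16)*23528 = √(16 - 1)*23528 = √15*23528 = 23528*√15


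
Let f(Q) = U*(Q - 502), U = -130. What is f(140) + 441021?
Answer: 488081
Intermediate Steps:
f(Q) = 65260 - 130*Q (f(Q) = -130*(Q - 502) = -130*(-502 + Q) = 65260 - 130*Q)
f(140) + 441021 = (65260 - 130*140) + 441021 = (65260 - 18200) + 441021 = 47060 + 441021 = 488081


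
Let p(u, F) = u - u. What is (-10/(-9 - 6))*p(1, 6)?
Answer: 0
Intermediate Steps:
p(u, F) = 0
(-10/(-9 - 6))*p(1, 6) = (-10/(-9 - 6))*0 = (-10/(-15))*0 = -1/15*(-10)*0 = (⅔)*0 = 0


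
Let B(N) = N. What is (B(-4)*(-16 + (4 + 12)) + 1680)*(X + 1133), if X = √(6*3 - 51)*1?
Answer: 1903440 + 1680*I*√33 ≈ 1.9034e+6 + 9650.9*I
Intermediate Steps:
X = I*√33 (X = √(18 - 51)*1 = √(-33)*1 = (I*√33)*1 = I*√33 ≈ 5.7446*I)
(B(-4)*(-16 + (4 + 12)) + 1680)*(X + 1133) = (-4*(-16 + (4 + 12)) + 1680)*(I*√33 + 1133) = (-4*(-16 + 16) + 1680)*(1133 + I*√33) = (-4*0 + 1680)*(1133 + I*√33) = (0 + 1680)*(1133 + I*√33) = 1680*(1133 + I*√33) = 1903440 + 1680*I*√33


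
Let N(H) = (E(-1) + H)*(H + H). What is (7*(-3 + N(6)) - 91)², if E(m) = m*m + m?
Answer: 153664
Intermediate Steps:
E(m) = m + m² (E(m) = m² + m = m + m²)
N(H) = 2*H² (N(H) = (-(1 - 1) + H)*(H + H) = (-1*0 + H)*(2*H) = (0 + H)*(2*H) = H*(2*H) = 2*H²)
(7*(-3 + N(6)) - 91)² = (7*(-3 + 2*6²) - 91)² = (7*(-3 + 2*36) - 91)² = (7*(-3 + 72) - 91)² = (7*69 - 91)² = (483 - 91)² = 392² = 153664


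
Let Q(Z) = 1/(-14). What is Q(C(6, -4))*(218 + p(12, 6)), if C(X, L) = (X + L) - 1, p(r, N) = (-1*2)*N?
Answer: -103/7 ≈ -14.714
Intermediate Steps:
p(r, N) = -2*N
C(X, L) = -1 + L + X (C(X, L) = (L + X) - 1 = -1 + L + X)
Q(Z) = -1/14
Q(C(6, -4))*(218 + p(12, 6)) = -(218 - 2*6)/14 = -(218 - 12)/14 = -1/14*206 = -103/7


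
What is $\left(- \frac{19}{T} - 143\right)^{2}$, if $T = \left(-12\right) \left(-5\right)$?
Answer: $\frac{73942801}{3600} \approx 20540.0$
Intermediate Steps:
$T = 60$
$\left(- \frac{19}{T} - 143\right)^{2} = \left(- \frac{19}{60} - 143\right)^{2} = \left(- \frac{8599}{60}\right)^{2} = \frac{73942801}{3600}$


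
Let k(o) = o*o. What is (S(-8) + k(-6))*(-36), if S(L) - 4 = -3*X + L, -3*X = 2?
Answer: -1224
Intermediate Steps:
X = -⅔ (X = -⅓*2 = -⅔ ≈ -0.66667)
k(o) = o²
S(L) = 6 + L (S(L) = 4 + (-3*(-⅔) + L) = 4 + (2 + L) = 6 + L)
(S(-8) + k(-6))*(-36) = ((6 - 8) + (-6)²)*(-36) = (-2 + 36)*(-36) = 34*(-36) = -1224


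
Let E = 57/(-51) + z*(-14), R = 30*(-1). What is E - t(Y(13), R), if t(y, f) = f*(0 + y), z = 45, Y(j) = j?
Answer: -4099/17 ≈ -241.12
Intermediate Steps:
R = -30
E = -10729/17 (E = 57/(-51) + 45*(-14) = 57*(-1/51) - 630 = -19/17 - 630 = -10729/17 ≈ -631.12)
t(y, f) = f*y
E - t(Y(13), R) = -10729/17 - (-30)*13 = -10729/17 - 1*(-390) = -10729/17 + 390 = -4099/17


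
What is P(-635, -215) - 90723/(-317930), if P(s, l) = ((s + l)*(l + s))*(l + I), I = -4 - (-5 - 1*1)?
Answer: -48927042434277/317930 ≈ -1.5389e+8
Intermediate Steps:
I = 2 (I = -4 - (-5 - 1) = -4 - 1*(-6) = -4 + 6 = 2)
P(s, l) = (l + s)**2*(2 + l) (P(s, l) = ((s + l)*(l + s))*(l + 2) = ((l + s)*(l + s))*(2 + l) = (l + s)**2*(2 + l))
P(-635, -215) - 90723/(-317930) = (-215 - 635)**2*(2 - 215) - 90723/(-317930) = (-850)**2*(-213) - 90723*(-1/317930) = 722500*(-213) + 90723/317930 = -153892500 + 90723/317930 = -48927042434277/317930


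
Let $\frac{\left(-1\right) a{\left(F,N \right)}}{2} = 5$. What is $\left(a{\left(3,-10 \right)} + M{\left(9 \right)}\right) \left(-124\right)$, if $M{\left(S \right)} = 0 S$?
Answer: $1240$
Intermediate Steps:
$M{\left(S \right)} = 0$
$a{\left(F,N \right)} = -10$ ($a{\left(F,N \right)} = \left(-2\right) 5 = -10$)
$\left(a{\left(3,-10 \right)} + M{\left(9 \right)}\right) \left(-124\right) = \left(-10 + 0\right) \left(-124\right) = \left(-10\right) \left(-124\right) = 1240$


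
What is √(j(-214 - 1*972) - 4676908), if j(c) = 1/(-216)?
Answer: I*√6061272774/36 ≈ 2162.6*I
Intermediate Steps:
j(c) = -1/216
√(j(-214 - 1*972) - 4676908) = √(-1/216 - 4676908) = √(-1010212129/216) = I*√6061272774/36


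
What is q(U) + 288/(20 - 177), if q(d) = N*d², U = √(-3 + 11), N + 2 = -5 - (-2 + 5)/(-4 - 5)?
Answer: -25984/471 ≈ -55.168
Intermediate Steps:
N = -20/3 (N = -2 + (-5 - (-2 + 5)/(-4 - 5)) = -2 + (-5 - 3/(-9)) = -2 + (-5 - 3*(-1)/9) = -2 + (-5 - 1*(-⅓)) = -2 + (-5 + ⅓) = -2 - 14/3 = -20/3 ≈ -6.6667)
U = 2*√2 (U = √8 = 2*√2 ≈ 2.8284)
q(d) = -20*d²/3
q(U) + 288/(20 - 177) = -20*(2*√2)²/3 + 288/(20 - 177) = -20/3*8 + 288/(-157) = -160/3 + 288*(-1/157) = -160/3 - 288/157 = -25984/471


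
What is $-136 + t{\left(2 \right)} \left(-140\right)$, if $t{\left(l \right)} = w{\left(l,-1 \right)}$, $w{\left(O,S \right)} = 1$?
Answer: $-276$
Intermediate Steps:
$t{\left(l \right)} = 1$
$-136 + t{\left(2 \right)} \left(-140\right) = -136 + 1 \left(-140\right) = -136 - 140 = -276$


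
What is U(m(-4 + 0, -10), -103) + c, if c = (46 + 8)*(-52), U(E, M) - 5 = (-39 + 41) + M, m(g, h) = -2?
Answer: -2904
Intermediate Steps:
U(E, M) = 7 + M (U(E, M) = 5 + ((-39 + 41) + M) = 5 + (2 + M) = 7 + M)
c = -2808 (c = 54*(-52) = -2808)
U(m(-4 + 0, -10), -103) + c = (7 - 103) - 2808 = -96 - 2808 = -2904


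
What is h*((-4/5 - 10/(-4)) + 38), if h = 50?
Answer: 1985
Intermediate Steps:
h*((-4/5 - 10/(-4)) + 38) = 50*((-4/5 - 10/(-4)) + 38) = 50*((-4*1/5 - 10*(-1/4)) + 38) = 50*((-4/5 + 5/2) + 38) = 50*(17/10 + 38) = 50*(397/10) = 1985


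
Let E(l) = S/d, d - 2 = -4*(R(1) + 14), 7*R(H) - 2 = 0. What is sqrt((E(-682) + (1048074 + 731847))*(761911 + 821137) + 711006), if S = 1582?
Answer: sqrt(104954856199383518)/193 ≈ 1.6786e+6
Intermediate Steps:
R(H) = 2/7 (R(H) = 2/7 + (1/7)*0 = 2/7 + 0 = 2/7)
d = -386/7 (d = 2 - 4*(2/7 + 14) = 2 - 4*100/7 = 2 - 400/7 = -386/7 ≈ -55.143)
E(l) = -5537/193 (E(l) = 1582/(-386/7) = 1582*(-7/386) = -5537/193)
sqrt((E(-682) + (1048074 + 731847))*(761911 + 821137) + 711006) = sqrt((-5537/193 + (1048074 + 731847))*(761911 + 821137) + 711006) = sqrt((-5537/193 + 1779921)*1583048 + 711006) = sqrt((343519216/193)*1583048 + 711006) = sqrt(543807407850368/193 + 711006) = sqrt(543807545074526/193) = sqrt(104954856199383518)/193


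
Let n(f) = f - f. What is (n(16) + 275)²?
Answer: 75625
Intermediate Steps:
n(f) = 0
(n(16) + 275)² = (0 + 275)² = 275² = 75625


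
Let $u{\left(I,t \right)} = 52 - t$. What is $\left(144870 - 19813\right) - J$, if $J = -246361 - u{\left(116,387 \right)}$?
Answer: $371083$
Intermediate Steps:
$J = -246026$ ($J = -246361 - \left(52 - 387\right) = -246361 - -335 = -246361 + 335 = -246026$)
$\left(144870 - 19813\right) - J = \left(144870 - 19813\right) - -246026 = \left(144870 - 19813\right) + 246026 = 125057 + 246026 = 371083$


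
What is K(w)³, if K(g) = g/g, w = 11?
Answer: 1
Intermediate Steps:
K(g) = 1
K(w)³ = 1³ = 1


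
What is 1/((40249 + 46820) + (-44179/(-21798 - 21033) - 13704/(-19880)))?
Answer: 106435035/9267375216733 ≈ 1.1485e-5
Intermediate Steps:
1/((40249 + 46820) + (-44179/(-21798 - 21033) - 13704/(-19880))) = 1/(87069 + (-44179/(-42831) - 13704*(-1/19880))) = 1/(87069 + (-44179*(-1/42831) + 1713/2485)) = 1/(87069 + (44179/42831 + 1713/2485)) = 1/(87069 + 183154318/106435035) = 1/(9267375216733/106435035) = 106435035/9267375216733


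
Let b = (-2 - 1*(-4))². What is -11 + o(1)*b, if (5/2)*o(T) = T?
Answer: -47/5 ≈ -9.4000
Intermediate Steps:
o(T) = 2*T/5
b = 4 (b = (-2 + 4)² = 2² = 4)
-11 + o(1)*b = -11 + ((⅖)*1)*4 = -11 + (⅖)*4 = -11 + 8/5 = -47/5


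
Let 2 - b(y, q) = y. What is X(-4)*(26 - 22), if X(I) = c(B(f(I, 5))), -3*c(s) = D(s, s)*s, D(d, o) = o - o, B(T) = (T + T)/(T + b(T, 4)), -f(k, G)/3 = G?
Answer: 0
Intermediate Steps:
f(k, G) = -3*G
b(y, q) = 2 - y
B(T) = T (B(T) = (T + T)/(T + (2 - T)) = (2*T)/2 = (2*T)*(1/2) = T)
D(d, o) = 0
c(s) = 0 (c(s) = -0*s = -1/3*0 = 0)
X(I) = 0
X(-4)*(26 - 22) = 0*(26 - 22) = 0*4 = 0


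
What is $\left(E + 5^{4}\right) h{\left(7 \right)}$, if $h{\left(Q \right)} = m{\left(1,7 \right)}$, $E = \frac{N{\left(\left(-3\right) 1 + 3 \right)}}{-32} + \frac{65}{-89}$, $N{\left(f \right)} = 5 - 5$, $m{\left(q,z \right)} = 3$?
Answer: $\frac{166680}{89} \approx 1872.8$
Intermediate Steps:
$N{\left(f \right)} = 0$
$E = - \frac{65}{89}$ ($E = \frac{0}{-32} + \frac{65}{-89} = 0 \left(- \frac{1}{32}\right) + 65 \left(- \frac{1}{89}\right) = 0 - \frac{65}{89} = - \frac{65}{89} \approx -0.73034$)
$h{\left(Q \right)} = 3$
$\left(E + 5^{4}\right) h{\left(7 \right)} = \left(- \frac{65}{89} + 5^{4}\right) 3 = \left(- \frac{65}{89} + 625\right) 3 = \frac{55560}{89} \cdot 3 = \frac{166680}{89}$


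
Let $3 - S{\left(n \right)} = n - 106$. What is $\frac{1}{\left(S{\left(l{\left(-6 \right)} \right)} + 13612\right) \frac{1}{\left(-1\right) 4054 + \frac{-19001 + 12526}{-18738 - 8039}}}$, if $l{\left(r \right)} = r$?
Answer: $- \frac{108547483}{367567879} \approx -0.29531$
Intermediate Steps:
$S{\left(n \right)} = 109 - n$ ($S{\left(n \right)} = 3 - \left(n - 106\right) = 3 - \left(-106 + n\right) = 109 - n$)
$\frac{1}{\left(S{\left(l{\left(-6 \right)} \right)} + 13612\right) \frac{1}{\left(-1\right) 4054 + \frac{-19001 + 12526}{-18738 - 8039}}} = \frac{1}{\left(\left(109 - -6\right) + 13612\right) \frac{1}{\left(-1\right) 4054 + \frac{-19001 + 12526}{-18738 - 8039}}} = \frac{1}{\left(\left(109 + 6\right) + 13612\right) \frac{1}{-4054 - \frac{6475}{-26777}}} = \frac{1}{\left(115 + 13612\right) \frac{1}{-4054 - - \frac{6475}{26777}}} = \frac{1}{13727 \frac{1}{-4054 + \frac{6475}{26777}}} = \frac{1}{13727 \frac{1}{- \frac{108547483}{26777}}} = \frac{1}{13727 \left(- \frac{26777}{108547483}\right)} = \frac{1}{- \frac{367567879}{108547483}} = - \frac{108547483}{367567879}$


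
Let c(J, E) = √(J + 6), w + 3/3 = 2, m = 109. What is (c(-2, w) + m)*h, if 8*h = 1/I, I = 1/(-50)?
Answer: -2775/4 ≈ -693.75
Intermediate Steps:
I = -1/50 ≈ -0.020000
w = 1 (w = -1 + 2 = 1)
c(J, E) = √(6 + J)
h = -25/4 (h = 1/(8*(-1/50)) = (⅛)*(-50) = -25/4 ≈ -6.2500)
(c(-2, w) + m)*h = (√(6 - 2) + 109)*(-25/4) = (√4 + 109)*(-25/4) = (2 + 109)*(-25/4) = 111*(-25/4) = -2775/4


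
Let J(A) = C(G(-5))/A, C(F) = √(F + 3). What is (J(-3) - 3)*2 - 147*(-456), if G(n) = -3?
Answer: 67026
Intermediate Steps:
C(F) = √(3 + F)
J(A) = 0 (J(A) = √(3 - 3)/A = √0/A = 0/A = 0)
(J(-3) - 3)*2 - 147*(-456) = (0 - 3)*2 - 147*(-456) = -3*2 + 67032 = -6 + 67032 = 67026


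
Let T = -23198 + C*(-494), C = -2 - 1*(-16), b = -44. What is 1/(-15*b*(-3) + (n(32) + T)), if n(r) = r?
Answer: -1/32062 ≈ -3.1190e-5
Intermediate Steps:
C = 14 (C = -2 + 16 = 14)
T = -30114 (T = -23198 + 14*(-494) = -23198 - 6916 = -30114)
1/(-15*b*(-3) + (n(32) + T)) = 1/(-15*(-44)*(-3) + (32 - 30114)) = 1/(660*(-3) - 30082) = 1/(-1980 - 30082) = 1/(-32062) = -1/32062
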